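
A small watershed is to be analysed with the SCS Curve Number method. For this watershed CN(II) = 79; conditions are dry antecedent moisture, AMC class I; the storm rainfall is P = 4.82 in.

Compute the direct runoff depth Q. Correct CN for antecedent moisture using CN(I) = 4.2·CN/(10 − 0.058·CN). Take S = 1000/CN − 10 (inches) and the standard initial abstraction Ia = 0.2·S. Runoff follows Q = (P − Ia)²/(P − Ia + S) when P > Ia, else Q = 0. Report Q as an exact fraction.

Q = 197093521/154204050 in ≈ 1.278 in

Dry (AMC I): CN(I) = 4.2·79/(10 − 0.058·79) = (1659/5)/(2709/500) = 7900/129 ≈ 61.240
Max retention: S = 1000/(7900/129) − 10 = 500/79 in (≈ 6.329 in)
Ia = 0.2·(500/79) = 100/79 in ≈ 1.266 in
Excess rainfall: 4.820 − 1.266 = 3.554 in; P > Ia so Q > 0
Q: (14039/3950)² ÷ (39039/3950) = 197093521/154204050 in (≈ 1.278 in)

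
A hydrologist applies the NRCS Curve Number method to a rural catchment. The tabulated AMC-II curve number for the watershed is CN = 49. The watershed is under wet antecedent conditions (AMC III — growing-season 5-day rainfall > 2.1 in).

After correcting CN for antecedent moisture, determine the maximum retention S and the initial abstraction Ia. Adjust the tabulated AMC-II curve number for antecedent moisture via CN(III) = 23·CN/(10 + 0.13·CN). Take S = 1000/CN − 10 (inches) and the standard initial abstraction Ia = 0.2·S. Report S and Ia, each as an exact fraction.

S = 5100/1127 in ≈ 4.525 in; Ia = 1020/1127 in ≈ 0.905 in

CN(III) from CN(II)=49: (23·49)/(10 + 0.13·49) = 112700/1637 ≈ 68.845
Retention S: 1000/CN − 10 with CN=68.845 → S = 5100/1127 ≈ 4.525 in
Ia = 0.2S: 0.2·4.525 = 0.905 in (exactly 1020/1127)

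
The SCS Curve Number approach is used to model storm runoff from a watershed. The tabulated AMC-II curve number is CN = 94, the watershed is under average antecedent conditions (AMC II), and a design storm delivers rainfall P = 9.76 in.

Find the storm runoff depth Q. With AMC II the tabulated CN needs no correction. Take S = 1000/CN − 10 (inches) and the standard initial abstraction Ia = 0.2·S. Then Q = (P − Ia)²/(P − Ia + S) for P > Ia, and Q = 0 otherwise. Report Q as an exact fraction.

Q = 32024281/3544975 in ≈ 9.034 in

AMC II — tabulated CN = 94 applies directly.
Max retention: S = 1000/94 − 10 = 30/47 in (≈ 0.638 in)
Ia = 0.2S: 0.2·0.638 = 0.128 in (exactly 6/47)
P − Ia = 9.760 − 0.128 = 11318/1175 ≈ 9.632 in (> 0, runoff occurs)
Q: (11318/1175)² ÷ (12068/1175) = 32024281/3544975 in (≈ 9.034 in)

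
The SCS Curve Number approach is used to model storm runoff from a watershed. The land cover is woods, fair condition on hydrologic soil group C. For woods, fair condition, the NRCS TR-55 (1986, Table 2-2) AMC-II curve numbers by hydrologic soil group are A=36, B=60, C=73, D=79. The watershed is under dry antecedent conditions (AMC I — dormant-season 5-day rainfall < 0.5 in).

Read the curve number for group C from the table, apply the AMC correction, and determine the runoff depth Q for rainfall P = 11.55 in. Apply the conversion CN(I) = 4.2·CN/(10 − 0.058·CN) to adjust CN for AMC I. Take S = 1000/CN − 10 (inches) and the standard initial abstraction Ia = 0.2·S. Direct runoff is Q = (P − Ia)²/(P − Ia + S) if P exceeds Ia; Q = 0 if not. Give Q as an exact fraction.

NRCS table: woods, fair condition, soil group C → CN(II) = 73
Dry (AMC I): CN(I) = 4.2·73/(10 − 0.058·73) = (1533/5)/(2883/500) = 51100/961 ≈ 53.174
Retention S: 1000/CN − 10 with CN=53.174 → S = 4500/511 ≈ 8.806 in
Ia = 0.2S: 0.2·8.806 = 1.761 in (exactly 900/511)
Since P=11.550 > Ia=1.761: effective rainfall P−Ia = 100041/10220 in
Q: (100041/10220)² ÷ (190041/10220) = 3336067227/647406340 in (≈ 5.153 in)

Q = 3336067227/647406340 in ≈ 5.153 in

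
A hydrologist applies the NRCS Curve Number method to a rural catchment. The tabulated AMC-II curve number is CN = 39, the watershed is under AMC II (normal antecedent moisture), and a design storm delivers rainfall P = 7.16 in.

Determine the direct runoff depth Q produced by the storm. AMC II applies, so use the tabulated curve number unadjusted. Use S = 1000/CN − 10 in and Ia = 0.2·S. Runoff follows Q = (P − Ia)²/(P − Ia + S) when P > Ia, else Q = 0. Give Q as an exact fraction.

Average conditions: CN = 39 (no AMC adjustment).
Max retention: S = 1000/39 − 10 = 610/39 in (≈ 15.641 in)
Initial abstraction Ia = S/5 = (610/39)/5 = 122/39 ≈ 3.128 in
Excess rainfall: 7.160 − 3.128 = 4.032 in; P > Ia so Q > 0
Q = (3931/975)²/((3931/975) + 610/39) = (15452761/950625)/(19181/975) = 15452761/18701475 in ≈ 0.826 in

Q = 15452761/18701475 in ≈ 0.826 in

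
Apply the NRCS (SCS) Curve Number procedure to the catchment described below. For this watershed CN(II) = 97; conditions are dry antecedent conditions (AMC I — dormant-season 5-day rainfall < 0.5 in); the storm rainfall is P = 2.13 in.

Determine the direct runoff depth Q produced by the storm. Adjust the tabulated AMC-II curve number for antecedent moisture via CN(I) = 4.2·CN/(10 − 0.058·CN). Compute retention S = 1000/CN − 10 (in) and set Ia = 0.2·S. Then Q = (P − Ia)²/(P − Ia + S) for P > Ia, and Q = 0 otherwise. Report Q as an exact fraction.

Adjust CN=97 to AMC I: 4.2·97/(10 − 0.058·97) → (2037/5) ÷ (2187/500) = 67900/729 ≈ 93.141
S = 1000/(67900/729) − 10 = 500/679 in ≈ 0.736 in
Ia = 0.2·(500/679) = 100/679 in ≈ 0.147 in
P − Ia = 2.130 − 0.147 = 134627/67900 ≈ 1.983 in (> 0, runoff occurs)
Q: (134627/67900)² ÷ (184627/67900) = 18124429129/12536173300 in (≈ 1.446 in)

Q = 18124429129/12536173300 in ≈ 1.446 in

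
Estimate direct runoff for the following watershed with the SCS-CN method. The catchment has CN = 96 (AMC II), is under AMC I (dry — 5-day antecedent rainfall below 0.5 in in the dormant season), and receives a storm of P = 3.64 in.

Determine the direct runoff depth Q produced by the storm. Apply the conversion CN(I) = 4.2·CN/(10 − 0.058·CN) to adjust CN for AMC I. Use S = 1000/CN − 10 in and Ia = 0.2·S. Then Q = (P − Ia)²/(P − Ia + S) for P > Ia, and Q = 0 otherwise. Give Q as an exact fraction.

Q = 117527281/43992900 in ≈ 2.672 in

CN(I) from CN(II)=96: (4.2·96)/(10 − 0.058·96) = 25200/277 ≈ 90.975
Retention S: 1000/CN − 10 with CN=90.975 → S = 125/126 ≈ 0.992 in
Initial abstraction Ia = S/5 = (125/126)/5 = 25/126 ≈ 0.198 in
P − Ia = 3.640 − 0.198 = 10841/3150 ≈ 3.442 in (> 0, runoff occurs)
Runoff Q = (P−Ia)²/(P−Ia+S) = (3.442)²/(3.442+0.992) = 117527281/43992900 ≈ 2.672 in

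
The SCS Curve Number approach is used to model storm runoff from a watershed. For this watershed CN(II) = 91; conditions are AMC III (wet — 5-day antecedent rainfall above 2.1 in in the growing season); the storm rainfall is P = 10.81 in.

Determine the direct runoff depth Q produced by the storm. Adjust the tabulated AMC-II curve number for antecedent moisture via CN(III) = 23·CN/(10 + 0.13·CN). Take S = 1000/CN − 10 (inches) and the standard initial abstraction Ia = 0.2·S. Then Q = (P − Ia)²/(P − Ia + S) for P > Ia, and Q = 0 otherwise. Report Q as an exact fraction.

Adjust CN=91 to AMC III: 23·91/(10 + 0.13·91) → 2093 ÷ (2183/100) = 209300/2183 ≈ 95.877
S = 1000/(209300/2183) − 10 = 900/2093 in ≈ 0.430 in
Ia = 0.2·(900/2093) = 180/2093 in ≈ 0.086 in
Excess rainfall: 10.810 − 0.086 = 10.724 in; P > Ia so Q > 0
Q = (2244533/209300)²/((2244533/209300) + 900/2093) = (5037928388089/43806490000)/(2334533/209300) = 5037928388089/488617756900 in ≈ 10.311 in

Q = 5037928388089/488617756900 in ≈ 10.311 in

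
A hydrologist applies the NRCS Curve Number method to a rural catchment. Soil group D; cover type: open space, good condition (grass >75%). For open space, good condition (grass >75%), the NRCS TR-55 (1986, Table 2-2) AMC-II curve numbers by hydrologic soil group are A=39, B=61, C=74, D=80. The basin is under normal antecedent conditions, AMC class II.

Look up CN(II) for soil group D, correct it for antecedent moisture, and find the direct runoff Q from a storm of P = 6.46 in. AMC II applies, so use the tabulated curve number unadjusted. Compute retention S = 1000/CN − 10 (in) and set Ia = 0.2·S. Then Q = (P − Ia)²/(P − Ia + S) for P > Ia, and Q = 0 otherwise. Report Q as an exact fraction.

Q = 44402/10575 in ≈ 4.199 in

NRCS table: open space, good condition (grass >75%), soil group D → CN(II) = 80
Average conditions: CN = 80 (no AMC adjustment).
Max retention: S = 1000/80 − 10 = 5/2 in (≈ 2.500 in)
Ia = 0.2·(5/2) = 1/2 in ≈ 0.500 in
Since P=6.460 > Ia=0.500: effective rainfall P−Ia = 149/25 in
Q = (149/25)²/((149/25) + 5/2) = (22201/625)/(423/50) = 44402/10575 in ≈ 4.199 in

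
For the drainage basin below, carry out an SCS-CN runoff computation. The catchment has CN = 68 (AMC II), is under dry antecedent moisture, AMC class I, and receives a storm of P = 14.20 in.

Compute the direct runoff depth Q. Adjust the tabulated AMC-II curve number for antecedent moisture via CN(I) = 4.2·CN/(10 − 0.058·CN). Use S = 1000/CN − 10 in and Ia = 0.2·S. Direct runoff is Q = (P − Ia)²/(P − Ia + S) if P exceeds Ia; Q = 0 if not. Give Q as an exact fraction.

Q = 455694409/73804395 in ≈ 6.174 in

CN(I) from CN(II)=68: (4.2·68)/(10 − 0.058·68) = 35700/757 ≈ 47.160
Retention S: 1000/CN − 10 with CN=47.160 → S = 4000/357 ≈ 11.204 in
Ia = 0.2S: 0.2·11.204 = 2.241 in (exactly 800/357)
P − Ia = 14.200 − 2.241 = 21347/1785 ≈ 11.959 in (> 0, runoff occurs)
Q = (21347/1785)²/((21347/1785) + 4000/357) = (455694409/3186225)/(41347/1785) = 455694409/73804395 in ≈ 6.174 in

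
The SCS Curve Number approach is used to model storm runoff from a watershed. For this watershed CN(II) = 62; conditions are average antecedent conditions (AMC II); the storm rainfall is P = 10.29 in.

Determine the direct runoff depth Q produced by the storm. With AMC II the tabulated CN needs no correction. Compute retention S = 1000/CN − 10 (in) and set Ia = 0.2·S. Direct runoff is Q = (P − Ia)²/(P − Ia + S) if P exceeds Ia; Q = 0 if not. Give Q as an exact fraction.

AMC II — tabulated CN = 62 applies directly.
S = 1000/62 − 10 = 190/31 in ≈ 6.129 in
Initial abstraction Ia = S/5 = (190/31)/5 = 38/31 ≈ 1.226 in
Since P=10.290 > Ia=1.226: effective rainfall P−Ia = 28099/3100 in
Runoff Q = (P−Ia)²/(P−Ia+S) = (9.064)²/(9.064+6.129) = 789553801/146006900 ≈ 5.408 in

Q = 789553801/146006900 in ≈ 5.408 in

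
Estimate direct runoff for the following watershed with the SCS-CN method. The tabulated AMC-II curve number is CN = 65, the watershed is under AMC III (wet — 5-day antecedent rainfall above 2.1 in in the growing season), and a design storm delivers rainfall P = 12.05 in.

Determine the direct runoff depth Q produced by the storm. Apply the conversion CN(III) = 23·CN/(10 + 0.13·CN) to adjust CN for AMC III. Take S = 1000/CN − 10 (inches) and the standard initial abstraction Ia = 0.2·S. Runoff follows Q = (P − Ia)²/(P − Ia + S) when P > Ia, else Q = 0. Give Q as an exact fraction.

Wet (AMC III): CN(III) = 23·65/(10 + 0.13·65) = 1495/(369/20) = 29900/369 ≈ 81.030
Max retention: S = 1000/(29900/369) − 10 = 700/299 in (≈ 2.341 in)
Initial abstraction Ia = S/5 = (700/299)/5 = 140/299 ≈ 0.468 in
Since P=12.050 > Ia=0.468: effective rainfall P−Ia = 69259/5980 in
Q: (69259/5980)² ÷ (83259/5980) = 4796809081/497888820 in (≈ 9.634 in)

Q = 4796809081/497888820 in ≈ 9.634 in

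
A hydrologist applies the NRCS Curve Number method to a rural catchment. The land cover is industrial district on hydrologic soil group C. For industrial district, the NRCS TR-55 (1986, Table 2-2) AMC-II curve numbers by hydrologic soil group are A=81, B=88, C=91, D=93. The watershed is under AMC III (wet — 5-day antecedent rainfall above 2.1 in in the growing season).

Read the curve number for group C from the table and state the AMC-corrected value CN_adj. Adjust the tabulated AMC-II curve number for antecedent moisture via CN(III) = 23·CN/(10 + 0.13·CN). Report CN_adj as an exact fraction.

NRCS table: industrial district, soil group C → CN(II) = 91
Wet (AMC III): CN(III) = 23·91/(10 + 0.13·91) = 2093/(2183/100) = 209300/2183 ≈ 95.877

CN_adj = 209300/2183 ≈ 95.877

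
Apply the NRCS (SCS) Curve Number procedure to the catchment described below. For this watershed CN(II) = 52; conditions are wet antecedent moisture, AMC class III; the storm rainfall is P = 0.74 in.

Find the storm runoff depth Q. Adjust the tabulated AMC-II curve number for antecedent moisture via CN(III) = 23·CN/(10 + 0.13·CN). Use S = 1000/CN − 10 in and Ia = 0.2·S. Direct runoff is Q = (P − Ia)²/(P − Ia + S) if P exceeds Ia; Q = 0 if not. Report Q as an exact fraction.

Adjust CN=52 to AMC III: 23·52/(10 + 0.13·52) → 1196 ÷ (419/25) = 29900/419 ≈ 71.360
S = 1000/(29900/419) − 10 = 1200/299 in ≈ 4.013 in
Ia = 0.2S: 0.2·4.013 = 0.803 in (exactly 240/299)
P = 0.740 ≤ Ia = 0.803 in: entire storm abstracted, Q = 0.

Q = 0 in ≈ 0.000 in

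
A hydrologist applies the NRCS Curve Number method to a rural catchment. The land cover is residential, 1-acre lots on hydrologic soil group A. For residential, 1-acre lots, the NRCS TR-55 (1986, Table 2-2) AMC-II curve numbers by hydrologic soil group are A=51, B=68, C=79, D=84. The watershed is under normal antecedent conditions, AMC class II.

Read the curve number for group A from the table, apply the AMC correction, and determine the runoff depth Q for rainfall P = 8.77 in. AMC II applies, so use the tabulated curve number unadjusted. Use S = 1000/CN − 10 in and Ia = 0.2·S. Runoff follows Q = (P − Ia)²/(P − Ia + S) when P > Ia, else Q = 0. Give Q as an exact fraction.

Q = 1219895329/428027700 in ≈ 2.850 in

NRCS table: residential, 1-acre lots, soil group A → CN(II) = 51
CN(II) = 51; AMC II needs no correction.
S = 1000/51 − 10 = 490/51 in ≈ 9.608 in
Ia = 0.2S: 0.2·9.608 = 1.922 in (exactly 98/51)
Excess rainfall: 8.770 − 1.922 = 6.848 in; P > Ia so Q > 0
Q = (34927/5100)²/((34927/5100) + 490/51) = (1219895329/26010000)/(83927/5100) = 1219895329/428027700 in ≈ 2.850 in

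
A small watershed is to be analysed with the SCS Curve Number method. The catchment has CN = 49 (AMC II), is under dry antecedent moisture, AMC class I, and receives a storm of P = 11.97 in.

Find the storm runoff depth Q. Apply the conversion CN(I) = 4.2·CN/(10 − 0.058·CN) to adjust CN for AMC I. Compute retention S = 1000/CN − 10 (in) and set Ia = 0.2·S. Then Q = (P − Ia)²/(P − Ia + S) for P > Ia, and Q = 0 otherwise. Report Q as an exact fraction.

Q = 57874406041/37406585300 in ≈ 1.547 in

CN(I) from CN(II)=49: (4.2·49)/(10 − 0.058·49) = 34300/1193 ≈ 28.751
Retention S: 1000/CN − 10 with CN=28.751 → S = 8500/343 ≈ 24.781 in
Ia = 0.2·(8500/343) = 1700/343 in ≈ 4.956 in
Excess rainfall: 11.970 − 4.956 = 7.014 in; P > Ia so Q > 0
Q = (240571/34300)²/((240571/34300) + 8500/343) = (57874406041/1176490000)/(1090571/34300) = 57874406041/37406585300 in ≈ 1.547 in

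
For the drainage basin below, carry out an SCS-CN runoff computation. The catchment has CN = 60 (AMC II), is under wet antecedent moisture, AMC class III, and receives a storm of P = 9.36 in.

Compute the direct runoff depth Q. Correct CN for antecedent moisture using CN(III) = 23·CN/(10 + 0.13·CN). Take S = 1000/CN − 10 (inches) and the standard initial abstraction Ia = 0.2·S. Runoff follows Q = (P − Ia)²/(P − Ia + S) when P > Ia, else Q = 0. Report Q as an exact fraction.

Q = 114700658/17375925 in ≈ 6.601 in

Wet (AMC III): CN(III) = 23·60/(10 + 0.13·60) = 1380/(89/5) = 6900/89 ≈ 77.528
Retention S: 1000/CN − 10 with CN=77.528 → S = 200/69 ≈ 2.899 in
Ia = 0.2·(200/69) = 40/69 in ≈ 0.580 in
Since P=9.360 > Ia=0.580: effective rainfall P−Ia = 15146/1725 in
Q = (15146/1725)²/((15146/1725) + 200/69) = (229401316/2975625)/(20146/1725) = 114700658/17375925 in ≈ 6.601 in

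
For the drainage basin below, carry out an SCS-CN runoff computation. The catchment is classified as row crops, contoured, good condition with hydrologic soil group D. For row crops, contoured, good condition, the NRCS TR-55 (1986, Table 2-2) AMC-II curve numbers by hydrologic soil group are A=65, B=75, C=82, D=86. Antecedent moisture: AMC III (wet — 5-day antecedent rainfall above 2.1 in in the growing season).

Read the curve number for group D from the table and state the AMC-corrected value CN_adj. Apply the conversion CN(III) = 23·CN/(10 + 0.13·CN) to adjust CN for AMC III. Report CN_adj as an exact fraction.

CN_adj = 98900/1059 ≈ 93.390

NRCS table: row crops, contoured, good condition, soil group D → CN(II) = 86
Wet (AMC III): CN(III) = 23·86/(10 + 0.13·86) = 1978/(1059/50) = 98900/1059 ≈ 93.390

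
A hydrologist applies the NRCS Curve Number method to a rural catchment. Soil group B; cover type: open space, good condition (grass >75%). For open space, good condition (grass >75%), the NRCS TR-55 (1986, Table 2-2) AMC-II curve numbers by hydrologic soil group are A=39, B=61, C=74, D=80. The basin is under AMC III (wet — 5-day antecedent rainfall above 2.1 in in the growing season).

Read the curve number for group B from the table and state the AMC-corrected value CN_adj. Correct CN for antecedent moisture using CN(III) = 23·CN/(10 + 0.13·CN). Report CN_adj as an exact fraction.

NRCS table: open space, good condition (grass >75%), soil group B → CN(II) = 61
Adjust CN=61 to AMC III: 23·61/(10 + 0.13·61) → 1403 ÷ (1793/100) = 140300/1793 ≈ 78.249

CN_adj = 140300/1793 ≈ 78.249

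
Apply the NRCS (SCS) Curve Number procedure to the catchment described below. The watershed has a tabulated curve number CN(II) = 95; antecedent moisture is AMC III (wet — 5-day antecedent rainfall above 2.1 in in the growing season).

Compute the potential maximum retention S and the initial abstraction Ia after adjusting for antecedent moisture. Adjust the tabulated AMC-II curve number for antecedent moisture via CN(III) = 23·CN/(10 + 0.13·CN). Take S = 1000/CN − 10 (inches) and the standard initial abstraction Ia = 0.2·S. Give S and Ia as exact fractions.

Wet (AMC III): CN(III) = 23·95/(10 + 0.13·95) = 2185/(447/20) = 43700/447 ≈ 97.763
Max retention: S = 1000/(43700/447) − 10 = 100/437 in (≈ 0.229 in)
Initial abstraction Ia = S/5 = (100/437)/5 = 20/437 ≈ 0.046 in

S = 100/437 in ≈ 0.229 in; Ia = 20/437 in ≈ 0.046 in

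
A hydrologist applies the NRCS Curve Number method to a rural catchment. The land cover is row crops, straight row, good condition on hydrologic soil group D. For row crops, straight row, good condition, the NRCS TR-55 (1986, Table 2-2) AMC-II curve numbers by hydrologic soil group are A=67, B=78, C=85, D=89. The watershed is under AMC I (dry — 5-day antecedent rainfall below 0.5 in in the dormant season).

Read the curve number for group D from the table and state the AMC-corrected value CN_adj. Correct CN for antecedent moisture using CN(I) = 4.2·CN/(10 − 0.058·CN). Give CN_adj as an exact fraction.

NRCS table: row crops, straight row, good condition, soil group D → CN(II) = 89
Dry (AMC I): CN(I) = 4.2·89/(10 − 0.058·89) = (1869/5)/(2419/500) = 186900/2419 ≈ 77.263

CN_adj = 186900/2419 ≈ 77.263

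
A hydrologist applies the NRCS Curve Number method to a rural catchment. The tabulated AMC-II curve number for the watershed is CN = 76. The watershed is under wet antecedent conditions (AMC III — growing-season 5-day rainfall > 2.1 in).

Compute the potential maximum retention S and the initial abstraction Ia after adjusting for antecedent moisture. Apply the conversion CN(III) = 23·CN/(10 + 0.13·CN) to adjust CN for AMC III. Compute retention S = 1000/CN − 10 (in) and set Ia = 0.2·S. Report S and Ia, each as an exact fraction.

S = 600/437 in ≈ 1.373 in; Ia = 120/437 in ≈ 0.275 in

Wet (AMC III): CN(III) = 23·76/(10 + 0.13·76) = 1748/(497/25) = 43700/497 ≈ 87.928
Retention S: 1000/CN − 10 with CN=87.928 → S = 600/437 ≈ 1.373 in
Ia = 0.2·(600/437) = 120/437 in ≈ 0.275 in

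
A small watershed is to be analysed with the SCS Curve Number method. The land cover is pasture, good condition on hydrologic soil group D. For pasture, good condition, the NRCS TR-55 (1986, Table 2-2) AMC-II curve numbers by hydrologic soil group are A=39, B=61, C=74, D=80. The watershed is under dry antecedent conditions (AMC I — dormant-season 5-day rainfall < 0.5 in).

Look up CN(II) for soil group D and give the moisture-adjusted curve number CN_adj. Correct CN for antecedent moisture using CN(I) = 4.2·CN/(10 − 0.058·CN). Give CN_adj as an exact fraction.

NRCS table: pasture, good condition, soil group D → CN(II) = 80
Dry (AMC I): CN(I) = 4.2·80/(10 − 0.058·80) = 336/(134/25) = 4200/67 ≈ 62.687

CN_adj = 4200/67 ≈ 62.687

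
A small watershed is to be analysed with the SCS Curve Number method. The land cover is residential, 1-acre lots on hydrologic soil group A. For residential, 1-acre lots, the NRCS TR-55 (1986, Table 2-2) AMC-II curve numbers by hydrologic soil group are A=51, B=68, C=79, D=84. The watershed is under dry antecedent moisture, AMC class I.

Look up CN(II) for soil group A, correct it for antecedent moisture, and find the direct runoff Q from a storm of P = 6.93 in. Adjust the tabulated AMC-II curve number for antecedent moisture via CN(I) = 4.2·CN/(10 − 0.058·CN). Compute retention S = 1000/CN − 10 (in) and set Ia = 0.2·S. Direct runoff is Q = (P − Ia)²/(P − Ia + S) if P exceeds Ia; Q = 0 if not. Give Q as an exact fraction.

Q = 185441263/843749100 in ≈ 0.220 in

NRCS table: residential, 1-acre lots, soil group A → CN(II) = 51
Adjust CN=51 to AMC I: 4.2·51/(10 − 0.058·51) → (1071/5) ÷ (3521/500) = 15300/503 ≈ 30.417
S = 1000/(15300/503) − 10 = 3500/153 in ≈ 22.876 in
Initial abstraction Ia = S/5 = (3500/153)/5 = 700/153 ≈ 4.575 in
Since P=6.930 > Ia=4.575: effective rainfall P−Ia = 36029/15300 in
Runoff Q = (P−Ia)²/(P−Ia+S) = (2.355)²/(2.355+22.876) = 185441263/843749100 ≈ 0.220 in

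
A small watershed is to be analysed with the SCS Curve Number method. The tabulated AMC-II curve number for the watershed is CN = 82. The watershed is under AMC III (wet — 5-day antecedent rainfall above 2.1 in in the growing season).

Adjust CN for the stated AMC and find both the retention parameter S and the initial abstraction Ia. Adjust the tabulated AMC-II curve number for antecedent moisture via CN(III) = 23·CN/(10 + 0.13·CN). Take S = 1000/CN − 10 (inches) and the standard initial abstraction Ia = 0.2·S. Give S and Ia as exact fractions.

CN(III) from CN(II)=82: (23·82)/(10 + 0.13·82) = 94300/1033 ≈ 91.288
S = 1000/(94300/1033) − 10 = 900/943 in ≈ 0.954 in
Ia = 0.2·(900/943) = 180/943 in ≈ 0.191 in

S = 900/943 in ≈ 0.954 in; Ia = 180/943 in ≈ 0.191 in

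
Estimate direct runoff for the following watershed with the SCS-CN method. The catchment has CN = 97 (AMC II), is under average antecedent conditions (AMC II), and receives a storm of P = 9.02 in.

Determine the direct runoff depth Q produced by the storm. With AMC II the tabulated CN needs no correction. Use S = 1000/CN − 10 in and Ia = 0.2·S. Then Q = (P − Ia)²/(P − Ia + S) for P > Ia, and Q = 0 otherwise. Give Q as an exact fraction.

CN(II) = 97; AMC II needs no correction.
S = 1000/97 − 10 = 30/97 in ≈ 0.309 in
Initial abstraction Ia = S/5 = (30/97)/5 = 6/97 ≈ 0.062 in
P − Ia = 9.020 − 0.062 = 43447/4850 ≈ 8.958 in (> 0, runoff occurs)
Q = (43447/4850)²/((43447/4850) + 30/97) = (1887641809/23522500)/(44947/4850) = 1887641809/217992950 in ≈ 8.659 in

Q = 1887641809/217992950 in ≈ 8.659 in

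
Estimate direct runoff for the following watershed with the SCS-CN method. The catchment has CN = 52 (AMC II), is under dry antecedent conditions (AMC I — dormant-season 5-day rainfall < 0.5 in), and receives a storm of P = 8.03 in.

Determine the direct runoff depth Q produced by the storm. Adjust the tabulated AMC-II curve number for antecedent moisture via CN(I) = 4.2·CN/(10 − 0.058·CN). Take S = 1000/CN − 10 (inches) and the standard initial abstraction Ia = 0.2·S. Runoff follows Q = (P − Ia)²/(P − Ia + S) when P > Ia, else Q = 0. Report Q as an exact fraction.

Dry (AMC I): CN(I) = 4.2·52/(10 − 0.058·52) = (1092/5)/(873/125) = 9100/291 ≈ 31.271
Max retention: S = 1000/(9100/291) − 10 = 2000/91 in (≈ 21.978 in)
Initial abstraction Ia = S/5 = (2000/91)/5 = 400/91 ≈ 4.396 in
P − Ia = 8.030 − 4.396 = 33073/9100 ≈ 3.634 in (> 0, runoff occurs)
Runoff Q = (P−Ia)²/(P−Ia+S) = (3.634)²/(3.634+21.978) = 1093823329/2120964300 ≈ 0.516 in

Q = 1093823329/2120964300 in ≈ 0.516 in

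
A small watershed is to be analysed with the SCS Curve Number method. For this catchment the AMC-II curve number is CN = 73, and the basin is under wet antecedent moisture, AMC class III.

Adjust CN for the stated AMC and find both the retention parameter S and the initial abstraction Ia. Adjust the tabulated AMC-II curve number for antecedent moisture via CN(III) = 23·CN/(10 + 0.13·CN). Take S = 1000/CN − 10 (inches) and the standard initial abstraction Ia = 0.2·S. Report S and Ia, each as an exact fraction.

CN(III) from CN(II)=73: (23·73)/(10 + 0.13·73) = 167900/1949 ≈ 86.147
Retention S: 1000/CN − 10 with CN=86.147 → S = 2700/1679 ≈ 1.608 in
Ia = 0.2S: 0.2·1.608 = 0.322 in (exactly 540/1679)

S = 2700/1679 in ≈ 1.608 in; Ia = 540/1679 in ≈ 0.322 in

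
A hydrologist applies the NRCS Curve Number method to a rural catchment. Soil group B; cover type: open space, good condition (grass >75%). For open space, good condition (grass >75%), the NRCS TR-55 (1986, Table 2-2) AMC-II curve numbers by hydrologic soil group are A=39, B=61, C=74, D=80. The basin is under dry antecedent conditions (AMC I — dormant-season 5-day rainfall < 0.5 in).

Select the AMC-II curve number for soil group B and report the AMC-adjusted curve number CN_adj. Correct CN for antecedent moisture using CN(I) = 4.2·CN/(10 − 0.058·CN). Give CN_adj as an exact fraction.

NRCS table: open space, good condition (grass >75%), soil group B → CN(II) = 61
Adjust CN=61 to AMC I: 4.2·61/(10 − 0.058·61) → (1281/5) ÷ (3231/500) = 42700/1077 ≈ 39.647

CN_adj = 42700/1077 ≈ 39.647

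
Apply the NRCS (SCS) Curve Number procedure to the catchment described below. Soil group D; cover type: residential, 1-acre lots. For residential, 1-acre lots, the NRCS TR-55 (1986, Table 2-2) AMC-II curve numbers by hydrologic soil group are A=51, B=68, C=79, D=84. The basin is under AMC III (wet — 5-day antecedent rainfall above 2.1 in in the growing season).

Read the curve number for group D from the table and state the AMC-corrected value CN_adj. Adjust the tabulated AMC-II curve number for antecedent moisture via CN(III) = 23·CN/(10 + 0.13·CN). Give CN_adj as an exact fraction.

NRCS table: residential, 1-acre lots, soil group D → CN(II) = 84
Adjust CN=84 to AMC III: 23·84/(10 + 0.13·84) → 1932 ÷ (523/25) = 48300/523 ≈ 92.352

CN_adj = 48300/523 ≈ 92.352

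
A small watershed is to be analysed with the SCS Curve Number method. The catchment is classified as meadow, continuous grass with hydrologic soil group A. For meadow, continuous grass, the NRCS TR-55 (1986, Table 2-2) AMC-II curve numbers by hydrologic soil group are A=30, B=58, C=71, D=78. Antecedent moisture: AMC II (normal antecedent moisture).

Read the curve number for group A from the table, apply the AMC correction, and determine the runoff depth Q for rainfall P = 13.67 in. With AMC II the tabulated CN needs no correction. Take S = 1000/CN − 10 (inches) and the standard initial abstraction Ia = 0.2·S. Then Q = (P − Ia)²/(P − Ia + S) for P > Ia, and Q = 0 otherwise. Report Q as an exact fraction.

NRCS table: meadow, continuous grass, soil group A → CN(II) = 30
AMC II — tabulated CN = 30 applies directly.
S = 1000/30 − 10 = 70/3 in ≈ 23.333 in
Ia = 0.2·(70/3) = 14/3 in ≈ 4.667 in
Since P=13.670 > Ia=4.667: effective rainfall P−Ia = 2701/300 in
Runoff Q = (P−Ia)²/(P−Ia+S) = (9.003)²/(9.003+23.333) = 7295401/2910300 ≈ 2.507 in

Q = 7295401/2910300 in ≈ 2.507 in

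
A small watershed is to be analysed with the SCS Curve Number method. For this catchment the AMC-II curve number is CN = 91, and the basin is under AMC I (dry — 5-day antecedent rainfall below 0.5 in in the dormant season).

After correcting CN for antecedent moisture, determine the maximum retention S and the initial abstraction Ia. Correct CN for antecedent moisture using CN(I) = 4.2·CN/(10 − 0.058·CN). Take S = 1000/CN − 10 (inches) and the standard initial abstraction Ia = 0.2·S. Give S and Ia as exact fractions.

Adjust CN=91 to AMC I: 4.2·91/(10 − 0.058·91) → (1911/5) ÷ (2361/500) = 63700/787 ≈ 80.940
Retention S: 1000/CN − 10 with CN=80.940 → S = 1500/637 ≈ 2.355 in
Ia = 0.2S: 0.2·2.355 = 0.471 in (exactly 300/637)

S = 1500/637 in ≈ 2.355 in; Ia = 300/637 in ≈ 0.471 in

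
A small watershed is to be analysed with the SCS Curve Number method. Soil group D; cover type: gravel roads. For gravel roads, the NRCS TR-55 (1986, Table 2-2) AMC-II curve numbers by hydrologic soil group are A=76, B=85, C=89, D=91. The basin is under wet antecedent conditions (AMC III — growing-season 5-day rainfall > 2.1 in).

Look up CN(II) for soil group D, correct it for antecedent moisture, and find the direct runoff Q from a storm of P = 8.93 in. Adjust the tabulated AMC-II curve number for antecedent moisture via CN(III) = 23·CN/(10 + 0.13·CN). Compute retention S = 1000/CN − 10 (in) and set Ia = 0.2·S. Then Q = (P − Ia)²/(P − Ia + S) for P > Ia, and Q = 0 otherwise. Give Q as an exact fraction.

Q = 3426382400401/406261555700 in ≈ 8.434 in

NRCS table: gravel roads, soil group D → CN(II) = 91
CN(III) from CN(II)=91: (23·91)/(10 + 0.13·91) = 209300/2183 ≈ 95.877
Max retention: S = 1000/(209300/2183) − 10 = 900/2093 in (≈ 0.430 in)
Initial abstraction Ia = S/5 = (900/2093)/5 = 180/2093 ≈ 0.086 in
P − Ia = 8.930 − 0.086 = 1851049/209300 ≈ 8.844 in (> 0, runoff occurs)
Q = (1851049/209300)²/((1851049/209300) + 900/2093) = (3426382400401/43806490000)/(1941049/209300) = 3426382400401/406261555700 in ≈ 8.434 in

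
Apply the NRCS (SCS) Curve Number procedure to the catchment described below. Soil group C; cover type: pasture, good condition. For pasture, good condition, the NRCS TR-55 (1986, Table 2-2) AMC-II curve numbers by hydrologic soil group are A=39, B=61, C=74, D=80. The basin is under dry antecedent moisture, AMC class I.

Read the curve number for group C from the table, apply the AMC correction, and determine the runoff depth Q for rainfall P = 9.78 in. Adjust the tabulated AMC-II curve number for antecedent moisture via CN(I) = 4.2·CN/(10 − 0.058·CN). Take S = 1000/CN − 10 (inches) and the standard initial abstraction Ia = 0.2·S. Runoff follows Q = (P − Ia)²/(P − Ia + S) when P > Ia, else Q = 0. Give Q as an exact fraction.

Q = 99195392209/24862174050 in ≈ 3.990 in

NRCS table: pasture, good condition, soil group C → CN(II) = 74
Adjust CN=74 to AMC I: 4.2·74/(10 − 0.058·74) → (1554/5) ÷ (1427/250) = 77700/1427 ≈ 54.450
Max retention: S = 1000/(77700/1427) − 10 = 6500/777 in (≈ 8.366 in)
Ia = 0.2·(6500/777) = 1300/777 in ≈ 1.673 in
Since P=9.780 > Ia=1.673: effective rainfall P−Ia = 314953/38850 in
Q = (314953/38850)²/((314953/38850) + 6500/777) = (99195392209/1509322500)/(639953/38850) = 99195392209/24862174050 in ≈ 3.990 in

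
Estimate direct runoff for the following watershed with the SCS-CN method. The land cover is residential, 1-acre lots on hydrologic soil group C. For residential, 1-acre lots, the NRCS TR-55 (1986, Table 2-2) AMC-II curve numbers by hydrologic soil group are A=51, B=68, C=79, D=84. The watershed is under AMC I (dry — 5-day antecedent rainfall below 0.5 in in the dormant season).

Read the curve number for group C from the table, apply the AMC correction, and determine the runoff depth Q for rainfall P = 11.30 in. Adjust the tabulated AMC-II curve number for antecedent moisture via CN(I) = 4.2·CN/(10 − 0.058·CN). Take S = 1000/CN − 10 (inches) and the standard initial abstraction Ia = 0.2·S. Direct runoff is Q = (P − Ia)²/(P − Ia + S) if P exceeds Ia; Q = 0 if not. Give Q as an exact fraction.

Q = 62837329/10212330 in ≈ 6.153 in

NRCS table: residential, 1-acre lots, soil group C → CN(II) = 79
CN(I) from CN(II)=79: (4.2·79)/(10 − 0.058·79) = 7900/129 ≈ 61.240
Retention S: 1000/CN − 10 with CN=61.240 → S = 500/79 ≈ 6.329 in
Ia = 0.2·(500/79) = 100/79 in ≈ 1.266 in
P − Ia = 11.300 − 1.266 = 7927/790 ≈ 10.034 in (> 0, runoff occurs)
Q = (7927/790)²/((7927/790) + 500/79) = (62837329/624100)/(12927/790) = 62837329/10212330 in ≈ 6.153 in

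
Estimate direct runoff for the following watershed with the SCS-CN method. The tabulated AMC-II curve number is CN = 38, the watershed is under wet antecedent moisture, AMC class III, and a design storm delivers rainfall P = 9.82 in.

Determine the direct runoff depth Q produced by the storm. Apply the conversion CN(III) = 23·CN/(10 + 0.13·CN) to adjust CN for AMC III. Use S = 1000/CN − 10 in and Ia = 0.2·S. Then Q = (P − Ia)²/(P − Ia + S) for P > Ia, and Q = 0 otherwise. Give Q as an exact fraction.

Q = 33696843489/7397688950 in ≈ 4.555 in

CN(III) from CN(II)=38: (23·38)/(10 + 0.13·38) = 43700/747 ≈ 58.501
Max retention: S = 1000/(43700/747) − 10 = 3100/437 in (≈ 7.094 in)
Ia = 0.2S: 0.2·7.094 = 1.419 in (exactly 620/437)
P − Ia = 9.820 − 1.419 = 183567/21850 ≈ 8.401 in (> 0, runoff occurs)
Runoff Q = (P−Ia)²/(P−Ia+S) = (8.401)²/(8.401+7.094) = 33696843489/7397688950 ≈ 4.555 in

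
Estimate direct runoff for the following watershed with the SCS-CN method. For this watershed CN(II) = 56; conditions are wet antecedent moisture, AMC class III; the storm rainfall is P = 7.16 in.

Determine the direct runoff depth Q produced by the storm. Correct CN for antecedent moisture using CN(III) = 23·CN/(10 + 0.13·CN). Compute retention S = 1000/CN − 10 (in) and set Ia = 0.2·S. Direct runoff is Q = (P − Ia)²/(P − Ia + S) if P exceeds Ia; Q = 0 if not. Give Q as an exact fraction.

Q = 679592761/160271475 in ≈ 4.240 in

Adjust CN=56 to AMC III: 23·56/(10 + 0.13·56) → 1288 ÷ (432/25) = 4025/54 ≈ 74.537
S = 1000/(4025/54) − 10 = 550/161 in ≈ 3.416 in
Initial abstraction Ia = S/5 = (550/161)/5 = 110/161 ≈ 0.683 in
Excess rainfall: 7.160 − 0.683 = 6.477 in; P > Ia so Q > 0
Q: (26069/4025)² ÷ (39819/4025) = 679592761/160271475 in (≈ 4.240 in)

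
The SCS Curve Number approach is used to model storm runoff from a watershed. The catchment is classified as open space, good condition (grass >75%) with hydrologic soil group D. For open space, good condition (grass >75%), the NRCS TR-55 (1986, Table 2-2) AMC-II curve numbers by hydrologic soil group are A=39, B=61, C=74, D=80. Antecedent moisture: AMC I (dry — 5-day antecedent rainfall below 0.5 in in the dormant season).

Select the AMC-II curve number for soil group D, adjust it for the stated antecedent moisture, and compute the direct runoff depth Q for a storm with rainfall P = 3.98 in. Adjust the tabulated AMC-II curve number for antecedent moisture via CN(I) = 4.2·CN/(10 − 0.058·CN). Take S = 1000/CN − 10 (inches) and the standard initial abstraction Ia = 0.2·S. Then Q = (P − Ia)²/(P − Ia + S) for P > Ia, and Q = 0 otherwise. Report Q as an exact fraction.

Q = 8579041/9637950 in ≈ 0.890 in

NRCS table: open space, good condition (grass >75%), soil group D → CN(II) = 80
CN(I) from CN(II)=80: (4.2·80)/(10 − 0.058·80) = 4200/67 ≈ 62.687
Max retention: S = 1000/(4200/67) − 10 = 125/21 in (≈ 5.952 in)
Ia = 0.2S: 0.2·5.952 = 1.190 in (exactly 25/21)
Since P=3.980 > Ia=1.190: effective rainfall P−Ia = 2929/1050 in
Runoff Q = (P−Ia)²/(P−Ia+S) = (2.790)²/(2.790+5.952) = 8579041/9637950 ≈ 0.890 in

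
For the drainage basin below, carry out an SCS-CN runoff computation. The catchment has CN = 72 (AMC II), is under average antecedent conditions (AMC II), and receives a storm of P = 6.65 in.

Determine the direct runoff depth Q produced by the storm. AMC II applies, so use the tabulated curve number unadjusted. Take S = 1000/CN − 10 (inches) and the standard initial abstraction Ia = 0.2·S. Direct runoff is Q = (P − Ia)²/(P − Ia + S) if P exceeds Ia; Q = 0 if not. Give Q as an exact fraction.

Q = 159607/45180 in ≈ 3.533 in

Average conditions: CN = 72 (no AMC adjustment).
Max retention: S = 1000/72 − 10 = 35/9 in (≈ 3.889 in)
Ia = 0.2·(35/9) = 7/9 in ≈ 0.778 in
P − Ia = 6.650 − 0.778 = 1057/180 ≈ 5.872 in (> 0, runoff occurs)
Q: (1057/180)² ÷ (1757/180) = 159607/45180 in (≈ 3.533 in)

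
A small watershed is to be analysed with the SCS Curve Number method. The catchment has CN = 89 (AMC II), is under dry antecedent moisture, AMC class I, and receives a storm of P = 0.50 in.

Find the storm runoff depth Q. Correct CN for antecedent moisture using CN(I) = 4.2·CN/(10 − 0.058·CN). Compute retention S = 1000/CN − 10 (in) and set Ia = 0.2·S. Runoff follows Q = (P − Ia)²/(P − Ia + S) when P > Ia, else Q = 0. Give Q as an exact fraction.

CN(I) from CN(II)=89: (4.2·89)/(10 − 0.058·89) = 186900/2419 ≈ 77.263
Max retention: S = 1000/(186900/2419) − 10 = 5500/1869 in (≈ 2.943 in)
Ia = 0.2S: 0.2·2.943 = 0.589 in (exactly 1100/1869)
P = 0.500 ≤ Ia = 0.589 in: entire storm abstracted, Q = 0.

Q = 0 in ≈ 0.000 in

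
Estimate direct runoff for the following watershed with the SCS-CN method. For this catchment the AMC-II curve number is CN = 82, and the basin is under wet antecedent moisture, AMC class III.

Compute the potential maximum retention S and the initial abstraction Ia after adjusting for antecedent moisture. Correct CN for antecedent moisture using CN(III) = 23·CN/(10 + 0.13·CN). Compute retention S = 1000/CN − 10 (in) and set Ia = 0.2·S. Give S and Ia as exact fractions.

CN(III) from CN(II)=82: (23·82)/(10 + 0.13·82) = 94300/1033 ≈ 91.288
Max retention: S = 1000/(94300/1033) − 10 = 900/943 in (≈ 0.954 in)
Initial abstraction Ia = S/5 = (900/943)/5 = 180/943 ≈ 0.191 in

S = 900/943 in ≈ 0.954 in; Ia = 180/943 in ≈ 0.191 in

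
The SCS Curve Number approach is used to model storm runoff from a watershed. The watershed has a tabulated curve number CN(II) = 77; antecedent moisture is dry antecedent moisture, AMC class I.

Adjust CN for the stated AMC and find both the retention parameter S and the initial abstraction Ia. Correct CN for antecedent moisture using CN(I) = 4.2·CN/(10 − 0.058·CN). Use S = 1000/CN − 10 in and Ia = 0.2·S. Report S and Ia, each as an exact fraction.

CN(I) from CN(II)=77: (4.2·77)/(10 − 0.058·77) = 161700/2767 ≈ 58.439
S = 1000/(161700/2767) − 10 = 11500/1617 in ≈ 7.112 in
Ia = 0.2·(11500/1617) = 2300/1617 in ≈ 1.422 in

S = 11500/1617 in ≈ 7.112 in; Ia = 2300/1617 in ≈ 1.422 in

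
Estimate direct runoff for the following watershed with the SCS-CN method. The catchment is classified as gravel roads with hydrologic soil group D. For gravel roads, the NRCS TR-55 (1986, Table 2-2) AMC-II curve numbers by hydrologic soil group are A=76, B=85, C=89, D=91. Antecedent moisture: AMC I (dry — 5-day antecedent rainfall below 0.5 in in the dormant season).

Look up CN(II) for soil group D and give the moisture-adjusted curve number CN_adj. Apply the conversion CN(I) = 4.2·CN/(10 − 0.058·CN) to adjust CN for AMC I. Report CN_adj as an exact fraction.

NRCS table: gravel roads, soil group D → CN(II) = 91
CN(I) from CN(II)=91: (4.2·91)/(10 − 0.058·91) = 63700/787 ≈ 80.940

CN_adj = 63700/787 ≈ 80.940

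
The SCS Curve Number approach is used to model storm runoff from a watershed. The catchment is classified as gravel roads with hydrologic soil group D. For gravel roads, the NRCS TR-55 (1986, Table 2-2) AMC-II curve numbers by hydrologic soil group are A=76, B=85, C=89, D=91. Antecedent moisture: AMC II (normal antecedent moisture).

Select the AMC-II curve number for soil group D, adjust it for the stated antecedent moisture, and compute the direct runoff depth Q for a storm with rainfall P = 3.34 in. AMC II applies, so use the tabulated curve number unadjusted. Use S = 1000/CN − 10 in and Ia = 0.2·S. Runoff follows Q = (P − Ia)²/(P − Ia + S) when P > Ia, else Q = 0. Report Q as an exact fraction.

Q = 204404209/85526350 in ≈ 2.390 in

NRCS table: gravel roads, soil group D → CN(II) = 91
AMC II — tabulated CN = 91 applies directly.
Max retention: S = 1000/91 − 10 = 90/91 in (≈ 0.989 in)
Initial abstraction Ia = S/5 = (90/91)/5 = 18/91 ≈ 0.198 in
P − Ia = 3.340 − 0.198 = 14297/4550 ≈ 3.142 in (> 0, runoff occurs)
Q = (14297/4550)²/((14297/4550) + 90/91) = (204404209/20702500)/(18797/4550) = 204404209/85526350 in ≈ 2.390 in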